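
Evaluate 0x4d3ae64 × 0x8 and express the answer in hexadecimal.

0x269d7320

Multiply each base-16 digit by 8, carrying:
  4×8 = 32 → write 0 carry 2
  6×8+2 = 50 → write 2 carry 3
  e×8+3 = 115 → write 3 carry 7
  a×8+7 = 87 → write 7 carry 5
  3×8+5 = 29 → write d carry 1
  d×8+1 = 105 → write 9 carry 6
  4×8+6 = 38 → write 6 carry 2
  remaining carry: 2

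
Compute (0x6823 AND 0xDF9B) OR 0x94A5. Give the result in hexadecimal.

0xDCA7

0x6823 AND 0xDF9B = 0x4803.
Then OR with 0x94A5.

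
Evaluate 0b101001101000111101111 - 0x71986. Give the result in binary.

0b11011011100001101001

0x71986 = 0b1110001100110000110 in binary.
Subtract column by column in base 2:
  1-0 → 1
  1-1 → 0
  1-1 → 0
  1-0 → 1
  0-0 → 0
  1-0 → 1
  1-0 → 1
  1-1 → 0
  1-1 → 0
  0-0 → 0
  0-0 → 0
  0-1 → 1 (borrow)
  1-1-1 → 1 (borrow)
  0-0-1 → 1 (borrow)
  1-0-1 → 0
  1-0 → 1
  0-1 → 1 (borrow)
  0-1-1 → 0 (borrow)
  1-1-1 → 1 (borrow)
  0-0-1 → 1 (borrow)
  1-0-1 → 0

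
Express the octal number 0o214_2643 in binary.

0b10001100010110100011

Each octal digit is 3 bits: 2=010 1=001 4=100 2=010 6=110 4=100 3=011.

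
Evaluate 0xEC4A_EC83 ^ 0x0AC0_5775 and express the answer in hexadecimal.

XOR each hex digit independently (no carries):
  E^0=E, C^A=6, 4^C=8, A^0=A, E^5=B, C^7=B, 8^7=F, 3^5=6

0xE68ABBF6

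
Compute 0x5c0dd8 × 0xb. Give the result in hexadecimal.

Multiply each base-16 digit by 11, carrying:
  8×11 = 88 → write 8 carry 5
  d×11+5 = 148 → write 4 carry 9
  d×11+9 = 152 → write 8 carry 9
  0×11+9 = 9 → write 9
  c×11 = 132 → write 4 carry 8
  5×11+8 = 63 → write f carry 3
  remaining carry: 3

0x3f49848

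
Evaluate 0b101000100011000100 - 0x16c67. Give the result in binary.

0b10001110001011101

0x16c67 = 0b10110110001100111 in binary.
Subtract column by column in base 2:
  0-1 → 1 (borrow)
  0-1-1 → 0 (borrow)
  1-1-1 → 1 (borrow)
  0-0-1 → 1 (borrow)
  0-0-1 → 1 (borrow)
  0-1-1 → 0 (borrow)
  1-1-1 → 1 (borrow)
  1-0-1 → 0
  0-0 → 0
  0-0 → 0
  0-1 → 1 (borrow)
  1-1-1 → 1 (borrow)
  0-0-1 → 1 (borrow)
  0-1-1 → 0 (borrow)
  0-1-1 → 0 (borrow)
  1-0-1 → 0
  0-1 → 1 (borrow)
  1-0-1 → 0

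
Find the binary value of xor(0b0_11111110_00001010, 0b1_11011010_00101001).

0b10010010000100011

XOR bit by bit (1 where the bits differ):
  01111111000001010
^ 11101101000101001
= 10010010000100011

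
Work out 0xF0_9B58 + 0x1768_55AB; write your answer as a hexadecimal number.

Add column by column in base 16, right to left:
  8+B = 3 carry 1
  5+A+1 = 0 carry 1
  B+5+1 = 1 carry 1
  9+5+1 = F
  0+8 = 8
  F+6 = 5 carry 1
  0+7+1 = 8
  0+1 = 1

0x1858F103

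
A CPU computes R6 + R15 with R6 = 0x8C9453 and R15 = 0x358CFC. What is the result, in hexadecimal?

0xC2214F

Add column by column in base 16, right to left:
  3+C = F
  5+F = 4 carry 1
  4+C+1 = 1 carry 1
  9+8+1 = 2 carry 1
  C+5+1 = 2 carry 1
  8+3+1 = C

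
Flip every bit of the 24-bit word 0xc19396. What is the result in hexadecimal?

Each hex digit d becomes f−d:
  c→3, 1→e, 9→6, 3→c, 9→6, 6→9

0x3e6c69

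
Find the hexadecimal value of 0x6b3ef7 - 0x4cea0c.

0x1e54eb

Subtract column by column in base 16:
  7-c → b (borrow)
  f-0-1 → e
  e-a → 4
  3-e → 5 (borrow)
  b-c-1 → e (borrow)
  6-4-1 → 1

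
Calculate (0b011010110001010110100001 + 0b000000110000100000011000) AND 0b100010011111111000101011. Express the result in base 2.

0b10000001110000101001

Add column by column in base 2, right to left:
  1+0 = 1
  0+0 = 0
  0+0 = 0
  0+1 = 1
  0+1 = 1
  1+0 = 1
  0+0 = 0
  1+0 = 1
  1+0 = 1
  0+0 = 0
  1+0 = 1
  0+1 = 1
  1+0 = 1
  0+0 = 0
  0+0 = 0
  0+0 = 0
  1+1 = 0 carry 1
  1+1+1 = 1 carry 1
  0+0+1 = 1
  1+0 = 1
  0+0 = 0
  1+0 = 1
  1+0 = 1
Sum = 0b11011100001110110111001; now AND with 0b100010011111111000101011:
  011011100001110110111001
& 100010011111111000101011
= 000010000001110000101001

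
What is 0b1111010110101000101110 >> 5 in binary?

0b11110101101010001

Right shift by 5: drop the 5 least-significant bits.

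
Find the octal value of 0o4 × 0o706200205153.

Multiply each base-8 digit by 4, carrying:
  3×4 = 12 → write 4 carry 1
  5×4+1 = 21 → write 5 carry 2
  1×4+2 = 6 → write 6
  5×4 = 20 → write 4 carry 2
  0×4+2 = 2 → write 2
  2×4 = 8 → write 0 carry 1
  0×4+1 = 1 → write 1
  0×4 = 0 → write 0
  2×4 = 8 → write 0 carry 1
  6×4+1 = 25 → write 1 carry 3
  0×4+3 = 3 → write 3
  7×4 = 28 → write 4 carry 3
  remaining carry: 3

0o3431001024654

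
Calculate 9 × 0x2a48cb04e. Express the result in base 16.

0x17c8f232be

Multiply each base-16 digit by 9, carrying:
  e×9 = 126 → write e carry 7
  4×9+7 = 43 → write b carry 2
  0×9+2 = 2 → write 2
  b×9 = 99 → write 3 carry 6
  c×9+6 = 114 → write 2 carry 7
  8×9+7 = 79 → write f carry 4
  4×9+4 = 40 → write 8 carry 2
  a×9+2 = 92 → write c carry 5
  2×9+5 = 23 → write 7 carry 1
  remaining carry: 1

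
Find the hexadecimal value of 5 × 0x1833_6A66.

Multiply each base-16 digit by 5, carrying:
  6×5 = 30 → write E carry 1
  6×5+1 = 31 → write F carry 1
  A×5+1 = 51 → write 3 carry 3
  6×5+3 = 33 → write 1 carry 2
  3×5+2 = 17 → write 1 carry 1
  3×5+1 = 16 → write 0 carry 1
  8×5+1 = 41 → write 9 carry 2
  1×5+2 = 7 → write 7

0x790113FE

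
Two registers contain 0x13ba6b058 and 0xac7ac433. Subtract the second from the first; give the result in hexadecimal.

Subtract column by column in base 16:
  8-3 → 5
  5-3 → 2
  0-4 → c (borrow)
  b-c-1 → e (borrow)
  6-a-1 → b (borrow)
  a-7-1 → 2
  b-c → f (borrow)
  3-a-1 → 8 (borrow)
  1-0-1 → 0

0x8f2bec25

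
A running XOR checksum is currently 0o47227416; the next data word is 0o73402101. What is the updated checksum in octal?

0o34625517

XOR each oct digit independently (no carries):
  4^7=3, 7^3=4, 2^4=6, 2^0=2, 7^2=5, 4^1=5, 1^0=1, 6^1=7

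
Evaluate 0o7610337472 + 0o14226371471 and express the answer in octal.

0o24036731163

Add column by column in base 8, right to left:
  2+1 = 3
  7+7 = 6 carry 1
  4+4+1 = 1 carry 1
  7+1+1 = 1 carry 1
  3+7+1 = 3 carry 1
  3+3+1 = 7
  0+6 = 6
  1+2 = 3
  6+2 = 0 carry 1
  7+4+1 = 4 carry 1
  0+1+1 = 2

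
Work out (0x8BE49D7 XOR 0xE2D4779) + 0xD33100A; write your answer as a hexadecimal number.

0x13C61EB8

First 0x8BE49D7 XOR 0xE2D4779 = 0x6930EAE.
Add column by column in base 16, right to left:
  E+A = 8 carry 1
  A+0+1 = B
  E+0 = E
  0+1 = 1
  3+3 = 6
  9+3 = C
  6+D = 3 carry 1
  final carry 1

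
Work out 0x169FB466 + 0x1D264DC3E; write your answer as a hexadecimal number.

0x1E90490A4

Add column by column in base 16, right to left:
  6+E = 4 carry 1
  6+3+1 = A
  4+C = 0 carry 1
  B+D+1 = 9 carry 1
  F+4+1 = 4 carry 1
  9+6+1 = 0 carry 1
  6+2+1 = 9
  1+D = E
  0+1 = 1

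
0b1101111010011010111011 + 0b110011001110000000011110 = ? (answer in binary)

Add column by column in base 2, right to left:
  1+0 = 1
  1+1 = 0 carry 1
  0+1+1 = 0 carry 1
  1+1+1 = 1 carry 1
  1+1+1 = 1 carry 1
  1+0+1 = 0 carry 1
  0+0+1 = 1
  1+0 = 1
  0+0 = 0
  1+0 = 1
  1+0 = 1
  0+0 = 0
  0+0 = 0
  1+1 = 0 carry 1
  0+1+1 = 0 carry 1
  1+1+1 = 1 carry 1
  1+0+1 = 0 carry 1
  1+0+1 = 0 carry 1
  1+1+1 = 1 carry 1
  0+1+1 = 0 carry 1
  1+0+1 = 0 carry 1
  1+0+1 = 0 carry 1
  0+1+1 = 0 carry 1
  0+1+1 = 0 carry 1
  final carry 1

0b1000001001000011011011001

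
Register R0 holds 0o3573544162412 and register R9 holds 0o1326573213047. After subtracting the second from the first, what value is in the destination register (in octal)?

0o2244750747343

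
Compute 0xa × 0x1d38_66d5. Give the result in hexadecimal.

0x124340452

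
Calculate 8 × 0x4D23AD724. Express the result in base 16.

0x2691D6B920

Multiply each base-16 digit by 8, carrying:
  4×8 = 32 → write 0 carry 2
  2×8+2 = 18 → write 2 carry 1
  7×8+1 = 57 → write 9 carry 3
  D×8+3 = 107 → write B carry 6
  A×8+6 = 86 → write 6 carry 5
  3×8+5 = 29 → write D carry 1
  2×8+1 = 17 → write 1 carry 1
  D×8+1 = 105 → write 9 carry 6
  4×8+6 = 38 → write 6 carry 2
  remaining carry: 2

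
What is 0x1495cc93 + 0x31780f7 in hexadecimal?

0x17ad4d8a

Add column by column in base 16, right to left:
  3+7 = a
  9+f = 8 carry 1
  c+0+1 = d
  c+8 = 4 carry 1
  5+7+1 = d
  9+1 = a
  4+3 = 7
  1+0 = 1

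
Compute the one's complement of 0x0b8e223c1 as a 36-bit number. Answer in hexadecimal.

0xf471ddc3e

Each hex digit d becomes f−d:
  0→f, b→4, 8→7, e→1, 2→d, 2→d, 3→c, c→3, 1→e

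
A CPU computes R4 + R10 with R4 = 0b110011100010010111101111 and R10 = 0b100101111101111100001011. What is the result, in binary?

0b1011001100000010011111010

Add column by column in base 2, right to left:
  1+1 = 0 carry 1
  1+1+1 = 1 carry 1
  1+0+1 = 0 carry 1
  1+1+1 = 1 carry 1
  0+0+1 = 1
  1+0 = 1
  1+0 = 1
  1+0 = 1
  1+1 = 0 carry 1
  0+1+1 = 0 carry 1
  1+1+1 = 1 carry 1
  0+1+1 = 0 carry 1
  0+1+1 = 0 carry 1
  1+0+1 = 0 carry 1
  0+1+1 = 0 carry 1
  0+1+1 = 0 carry 1
  0+1+1 = 0 carry 1
  1+1+1 = 1 carry 1
  1+1+1 = 1 carry 1
  1+0+1 = 0 carry 1
  0+1+1 = 0 carry 1
  0+0+1 = 1
  1+0 = 1
  1+1 = 0 carry 1
  final carry 1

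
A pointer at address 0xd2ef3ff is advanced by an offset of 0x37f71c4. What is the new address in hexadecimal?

0x10ae65c3

Add column by column in base 16, right to left:
  f+4 = 3 carry 1
  f+c+1 = c carry 1
  3+1+1 = 5
  f+7 = 6 carry 1
  e+f+1 = e carry 1
  2+7+1 = a
  d+3 = 0 carry 1
  final carry 1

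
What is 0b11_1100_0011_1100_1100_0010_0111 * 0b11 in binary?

0b1011010010110110010001110101

Multiply each base-2 digit by 3, carrying:
  1×3 = 3 → write 1 carry 1
  1×3+1 = 4 → write 0 carry 2
  1×3+2 = 5 → write 1 carry 2
  0×3+2 = 2 → write 0 carry 1
  0×3+1 = 1 → write 1
  1×3 = 3 → write 1 carry 1
  0×3+1 = 1 → write 1
  0×3 = 0 → write 0
  0×3 = 0 → write 0
  0×3 = 0 → write 0
  1×3 = 3 → write 1 carry 1
  1×3+1 = 4 → write 0 carry 2
  0×3+2 = 2 → write 0 carry 1
  0×3+1 = 1 → write 1
  1×3 = 3 → write 1 carry 1
  1×3+1 = 4 → write 0 carry 2
  1×3+2 = 5 → write 1 carry 2
  1×3+2 = 5 → write 1 carry 2
  0×3+2 = 2 → write 0 carry 1
  0×3+1 = 1 → write 1
  0×3 = 0 → write 0
  0×3 = 0 → write 0
  1×3 = 3 → write 1 carry 1
  1×3+1 = 4 → write 0 carry 2
  1×3+2 = 5 → write 1 carry 2
  1×3+2 = 5 → write 1 carry 2
  remaining carry: 10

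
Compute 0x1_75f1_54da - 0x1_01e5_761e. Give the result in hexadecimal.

Subtract column by column in base 16:
  a-e → c (borrow)
  d-1-1 → b
  4-6 → e (borrow)
  5-7-1 → d (borrow)
  1-5-1 → b (borrow)
  f-e-1 → 0
  5-1 → 4
  7-0 → 7
  1-1 → 0

0x740bdebc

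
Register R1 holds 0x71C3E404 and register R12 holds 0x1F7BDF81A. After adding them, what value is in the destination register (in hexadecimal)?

0x26981DC1E

Add column by column in base 16, right to left:
  4+A = E
  0+1 = 1
  4+8 = C
  E+F = D carry 1
  3+D+1 = 1 carry 1
  C+B+1 = 8 carry 1
  1+7+1 = 9
  7+F = 6 carry 1
  0+1+1 = 2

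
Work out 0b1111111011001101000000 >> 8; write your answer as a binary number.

Right shift by 8: drop the 8 least-significant bits.

0b11111110110011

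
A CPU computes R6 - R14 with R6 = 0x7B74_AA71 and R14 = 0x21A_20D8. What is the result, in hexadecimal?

Subtract column by column in base 16:
  1-8 → 9 (borrow)
  7-D-1 → 9 (borrow)
  A-0-1 → 9
  A-2 → 8
  4-A → A (borrow)
  7-1-1 → 5
  B-2 → 9
  7-0 → 7

0x795A8999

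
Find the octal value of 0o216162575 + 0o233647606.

Add column by column in base 8, right to left:
  5+6 = 3 carry 1
  7+0+1 = 0 carry 1
  5+6+1 = 4 carry 1
  2+7+1 = 2 carry 1
  6+4+1 = 3 carry 1
  1+6+1 = 0 carry 1
  6+3+1 = 2 carry 1
  1+3+1 = 5
  2+2 = 4

0o452032403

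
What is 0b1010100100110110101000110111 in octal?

0o1244665067

Group the bits in threes: 001 010 100 100 110 110 101 000 110 111 → 1244665067.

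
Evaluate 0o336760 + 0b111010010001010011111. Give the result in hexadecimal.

0o336760 = 0x1BDF0 in hexadecimal.
0b111010010001010011111 = 0x1D229F in hexadecimal.
Add column by column in base 16, right to left:
  0+F = F
  F+9 = 8 carry 1
  D+2+1 = 0 carry 1
  B+2+1 = E
  1+D = E
  0+1 = 1

0x1EE08F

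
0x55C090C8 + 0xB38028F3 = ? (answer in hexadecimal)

0x10940B9BB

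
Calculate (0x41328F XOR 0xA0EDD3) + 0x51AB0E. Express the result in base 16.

0x1338A6A

First 0x41328F XOR 0xA0EDD3 = 0xE1DF5C.
Add column by column in base 16, right to left:
  C+E = A carry 1
  5+0+1 = 6
  F+B = A carry 1
  D+A+1 = 8 carry 1
  1+1+1 = 3
  E+5 = 3 carry 1
  final carry 1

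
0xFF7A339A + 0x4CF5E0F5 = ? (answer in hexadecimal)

Add column by column in base 16, right to left:
  A+5 = F
  9+F = 8 carry 1
  3+0+1 = 4
  3+E = 1 carry 1
  A+5+1 = 0 carry 1
  7+F+1 = 7 carry 1
  F+C+1 = C carry 1
  F+4+1 = 4 carry 1
  final carry 1

0x14C70148F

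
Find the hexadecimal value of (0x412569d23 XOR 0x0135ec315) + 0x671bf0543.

0xa72c76379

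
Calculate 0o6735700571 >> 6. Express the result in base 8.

0o67357005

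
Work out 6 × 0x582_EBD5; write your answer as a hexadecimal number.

0x211186FE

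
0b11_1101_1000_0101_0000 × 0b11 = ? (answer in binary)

Multiply each base-2 digit by 3, carrying:
  0×3 = 0 → write 0
  0×3 = 0 → write 0
  0×3 = 0 → write 0
  0×3 = 0 → write 0
  1×3 = 3 → write 1 carry 1
  0×3+1 = 1 → write 1
  1×3 = 3 → write 1 carry 1
  0×3+1 = 1 → write 1
  0×3 = 0 → write 0
  0×3 = 0 → write 0
  0×3 = 0 → write 0
  1×3 = 3 → write 1 carry 1
  1×3+1 = 4 → write 0 carry 2
  0×3+2 = 2 → write 0 carry 1
  1×3+1 = 4 → write 0 carry 2
  1×3+2 = 5 → write 1 carry 2
  1×3+2 = 5 → write 1 carry 2
  1×3+2 = 5 → write 1 carry 2
  remaining carry: 10

0b10111000100011110000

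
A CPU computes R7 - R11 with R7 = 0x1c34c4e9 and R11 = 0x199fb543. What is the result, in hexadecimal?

0x2950fa6

Subtract column by column in base 16:
  9-3 → 6
  e-4 → a
  4-5 → f (borrow)
  c-b-1 → 0
  4-f → 5 (borrow)
  3-9-1 → 9 (borrow)
  c-9-1 → 2
  1-1 → 0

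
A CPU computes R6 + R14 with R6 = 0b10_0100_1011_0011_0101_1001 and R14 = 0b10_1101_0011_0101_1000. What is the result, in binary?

Add column by column in base 2, right to left:
  1+0 = 1
  0+0 = 0
  0+0 = 0
  1+1 = 0 carry 1
  1+1+1 = 1 carry 1
  0+0+1 = 1
  1+1 = 0 carry 1
  0+0+1 = 1
  1+1 = 0 carry 1
  1+1+1 = 1 carry 1
  0+0+1 = 1
  0+0 = 0
  1+1 = 0 carry 1
  1+0+1 = 0 carry 1
  0+1+1 = 0 carry 1
  1+1+1 = 1 carry 1
  0+0+1 = 1
  0+1 = 1
  1+0 = 1
  0+0 = 0
  0+0 = 0
  1+0 = 1

0b1001111000011010110001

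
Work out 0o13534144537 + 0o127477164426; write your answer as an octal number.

Add column by column in base 8, right to left:
  7+6 = 5 carry 1
  3+2+1 = 6
  5+4 = 1 carry 1
  4+4+1 = 1 carry 1
  4+6+1 = 3 carry 1
  1+1+1 = 3
  4+7 = 3 carry 1
  3+7+1 = 3 carry 1
  5+4+1 = 2 carry 1
  3+7+1 = 3 carry 1
  1+2+1 = 4
  0+1 = 1

0o143233331165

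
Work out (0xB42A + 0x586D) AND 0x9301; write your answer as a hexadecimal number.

0x1

Add column by column in base 16, right to left:
  A+D = 7 carry 1
  2+6+1 = 9
  4+8 = C
  B+5 = 0 carry 1
  final carry 1
Sum = 0x10C97; now AND with 0x9301:
  1&0=0, 0&9=0, C&3=0, 9&0=0, 7&1=1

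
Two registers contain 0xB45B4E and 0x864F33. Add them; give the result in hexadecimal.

0x13AAA81

Add column by column in base 16, right to left:
  E+3 = 1 carry 1
  4+3+1 = 8
  B+F = A carry 1
  5+4+1 = A
  4+6 = A
  B+8 = 3 carry 1
  final carry 1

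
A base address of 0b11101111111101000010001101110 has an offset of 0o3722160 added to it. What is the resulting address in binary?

0o3722160 = 0b11111010010001110000 in binary.
Add column by column in base 2, right to left:
  0+0 = 0
  1+0 = 1
  1+0 = 1
  1+0 = 1
  0+1 = 1
  1+1 = 0 carry 1
  1+1+1 = 1 carry 1
  0+0+1 = 1
  0+0 = 0
  0+0 = 0
  1+1 = 0 carry 1
  0+0+1 = 1
  0+0 = 0
  0+1 = 1
  0+0 = 0
  1+1 = 0 carry 1
  0+1+1 = 0 carry 1
  1+1+1 = 1 carry 1
  1+1+1 = 1 carry 1
  1+1+1 = 1 carry 1
  1+0+1 = 0 carry 1
  1+0+1 = 0 carry 1
  1+0+1 = 0 carry 1
  1+0+1 = 0 carry 1
  1+0+1 = 0 carry 1
  0+0+1 = 1
  1+0 = 1
  1+0 = 1
  1+0 = 1

0b11110000011100010100011011110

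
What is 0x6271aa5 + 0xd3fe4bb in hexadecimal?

0x1366ff60

Add column by column in base 16, right to left:
  5+b = 0 carry 1
  a+b+1 = 6 carry 1
  a+4+1 = f
  1+e = f
  7+f = 6 carry 1
  2+3+1 = 6
  6+d = 3 carry 1
  final carry 1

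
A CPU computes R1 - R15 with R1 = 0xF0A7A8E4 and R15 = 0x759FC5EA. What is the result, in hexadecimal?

Subtract column by column in base 16:
  4-A → A (borrow)
  E-E-1 → F (borrow)
  8-5-1 → 2
  A-C → E (borrow)
  7-F-1 → 7 (borrow)
  A-9-1 → 0
  0-5 → B (borrow)
  F-7-1 → 7

0x7B07E2FA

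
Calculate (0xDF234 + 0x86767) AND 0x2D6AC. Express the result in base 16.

Add column by column in base 16, right to left:
  4+7 = B
  3+6 = 9
  2+7 = 9
  F+6 = 5 carry 1
  D+8+1 = 6 carry 1
  final carry 1
Sum = 0x16599B; now AND with 0x2D6AC:
  1&0=0, 6&2=2, 5&D=5, 9&6=0, 9&A=8, B&C=8

0x25088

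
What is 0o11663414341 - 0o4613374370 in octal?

0o5050017751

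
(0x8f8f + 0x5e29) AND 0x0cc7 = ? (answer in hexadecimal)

Add column by column in base 16, right to left:
  f+9 = 8 carry 1
  8+2+1 = b
  f+e = d carry 1
  8+5+1 = e
Sum = 0xedb8; now AND with 0x0cc7:
  e&0=0, d&c=c, b&c=8, 8&7=0

0xc80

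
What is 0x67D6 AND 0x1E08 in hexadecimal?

0x0600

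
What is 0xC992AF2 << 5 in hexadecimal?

5 bits is not a whole number of base-16 digits; in binary: 1100100110010010101011110010 << 5 = 110010011001001010101111001000000.

0x193255E40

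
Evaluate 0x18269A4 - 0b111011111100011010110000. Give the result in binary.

0b100100101010001011110100

0x18269A4 = 0b1100000100110100110100100 in binary.
Subtract column by column in base 2:
  0-0 → 0
  0-0 → 0
  1-0 → 1
  0-0 → 0
  0-1 → 1 (borrow)
  1-1-1 → 1 (borrow)
  0-0-1 → 1 (borrow)
  1-1-1 → 1 (borrow)
  1-0-1 → 0
  0-1 → 1 (borrow)
  0-1-1 → 0 (borrow)
  1-0-1 → 0
  0-0 → 0
  1-0 → 1
  1-1 → 0
  0-1 → 1 (borrow)
  0-1-1 → 0 (borrow)
  1-1-1 → 1 (borrow)
  0-1-1 → 0 (borrow)
  0-1-1 → 0 (borrow)
  0-0-1 → 1 (borrow)
  0-1-1 → 0 (borrow)
  0-1-1 → 0 (borrow)
  1-1-1 → 1 (borrow)
  1-0-1 → 0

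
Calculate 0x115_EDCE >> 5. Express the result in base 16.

5 bits is not a whole number of base-16 digits; in binary: 1000101011110110111001110 >> 5 = 10001010111101101110.

0x8AF6E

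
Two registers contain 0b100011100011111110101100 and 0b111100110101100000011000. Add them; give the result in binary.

0b1100000011001011111000100

Add column by column in base 2, right to left:
  0+0 = 0
  0+0 = 0
  1+0 = 1
  1+1 = 0 carry 1
  0+1+1 = 0 carry 1
  1+0+1 = 0 carry 1
  0+0+1 = 1
  1+0 = 1
  1+0 = 1
  1+0 = 1
  1+0 = 1
  1+1 = 0 carry 1
  1+1+1 = 1 carry 1
  1+0+1 = 0 carry 1
  0+1+1 = 0 carry 1
  0+0+1 = 1
  0+1 = 1
  1+1 = 0 carry 1
  1+0+1 = 0 carry 1
  1+0+1 = 0 carry 1
  0+1+1 = 0 carry 1
  0+1+1 = 0 carry 1
  0+1+1 = 0 carry 1
  1+1+1 = 1 carry 1
  final carry 1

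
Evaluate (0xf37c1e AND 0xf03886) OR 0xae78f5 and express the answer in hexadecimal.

0xfe78f7

0xf37c1e AND 0xf03886 = 0xf03806.
Then OR with 0xae78f5.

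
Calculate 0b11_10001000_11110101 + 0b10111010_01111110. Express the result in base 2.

Add column by column in base 2, right to left:
  1+0 = 1
  0+1 = 1
  1+1 = 0 carry 1
  0+1+1 = 0 carry 1
  1+1+1 = 1 carry 1
  1+1+1 = 1 carry 1
  1+1+1 = 1 carry 1
  1+0+1 = 0 carry 1
  0+0+1 = 1
  0+1 = 1
  0+0 = 0
  1+1 = 0 carry 1
  0+1+1 = 0 carry 1
  0+1+1 = 0 carry 1
  0+0+1 = 1
  1+1 = 0 carry 1
  1+0+1 = 0 carry 1
  1+0+1 = 0 carry 1
  final carry 1

0b1000100001101110011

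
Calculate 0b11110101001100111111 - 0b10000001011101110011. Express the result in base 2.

0b1110011101111001100

Subtract column by column in base 2:
  1-1 → 0
  1-1 → 0
  1-0 → 1
  1-0 → 1
  1-1 → 0
  1-1 → 0
  0-1 → 1 (borrow)
  0-0-1 → 1 (borrow)
  1-1-1 → 1 (borrow)
  1-1-1 → 1 (borrow)
  0-1-1 → 0 (borrow)
  0-0-1 → 1 (borrow)
  1-1-1 → 1 (borrow)
  0-0-1 → 1 (borrow)
  1-0-1 → 0
  0-0 → 0
  1-0 → 1
  1-0 → 1
  1-0 → 1
  1-1 → 0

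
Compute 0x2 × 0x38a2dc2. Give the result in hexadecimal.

0x7145b84

Multiply each base-16 digit by 2, carrying:
  2×2 = 4 → write 4
  c×2 = 24 → write 8 carry 1
  d×2+1 = 27 → write b carry 1
  2×2+1 = 5 → write 5
  a×2 = 20 → write 4 carry 1
  8×2+1 = 17 → write 1 carry 1
  3×2+1 = 7 → write 7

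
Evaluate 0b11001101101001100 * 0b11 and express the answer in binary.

0b1001101000111100100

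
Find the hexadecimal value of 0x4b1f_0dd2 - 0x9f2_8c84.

Subtract column by column in base 16:
  2-4 → e (borrow)
  d-8-1 → 4
  d-c → 1
  0-8 → 8 (borrow)
  f-2-1 → c
  1-f → 2 (borrow)
  b-9-1 → 1
  4-0 → 4

0x412c814e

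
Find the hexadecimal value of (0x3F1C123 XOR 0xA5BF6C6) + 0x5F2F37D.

0xF9D2B62

First 0x3F1C123 XOR 0xA5BF6C6 = 0x9AA37E5.
Add column by column in base 16, right to left:
  5+D = 2 carry 1
  E+7+1 = 6 carry 1
  7+3+1 = B
  3+F = 2 carry 1
  A+2+1 = D
  A+F = 9 carry 1
  9+5+1 = F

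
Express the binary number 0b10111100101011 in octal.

0o27453

Group the bits in threes: 010 111 100 101 011 → 27453.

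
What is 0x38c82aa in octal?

Expand each hex digit to 4 bits: 3=0011 8=1000 c=1100 8=1000 2=0010 a=1010 a=1010.
Group the bits in threes: 011 100 011 001 000 001 010 101 010 → 343101252.

0o343101252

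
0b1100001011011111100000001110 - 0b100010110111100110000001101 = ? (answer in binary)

Subtract column by column in base 2:
  0-1 → 1 (borrow)
  1-0-1 → 0
  1-1 → 0
  1-1 → 0
  0-0 → 0
  0-0 → 0
  0-0 → 0
  0-0 → 0
  0-0 → 0
  0-0 → 0
  0-1 → 1 (borrow)
  1-1-1 → 1 (borrow)
  1-0-1 → 0
  1-0 → 1
  1-1 → 0
  1-1 → 0
  1-1 → 0
  0-1 → 1 (borrow)
  1-0-1 → 0
  1-1 → 0
  0-1 → 1 (borrow)
  1-0-1 → 0
  0-1 → 1 (borrow)
  0-0-1 → 1 (borrow)
  0-0-1 → 1 (borrow)
  0-0-1 → 1 (borrow)
  1-1-1 → 1 (borrow)
  1-0-1 → 0

0b111110100100010110000000001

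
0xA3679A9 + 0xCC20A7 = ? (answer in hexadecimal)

0xB029A50

Add column by column in base 16, right to left:
  9+7 = 0 carry 1
  A+A+1 = 5 carry 1
  9+0+1 = A
  7+2 = 9
  6+C = 2 carry 1
  3+C+1 = 0 carry 1
  A+0+1 = B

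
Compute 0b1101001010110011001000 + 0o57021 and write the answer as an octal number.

0o15205331

0b1101001010110011001000 = 0o15126310 in octal.
Add column by column in base 8, right to left:
  0+1 = 1
  1+2 = 3
  3+0 = 3
  6+7 = 5 carry 1
  2+5+1 = 0 carry 1
  1+0+1 = 2
  5+0 = 5
  1+0 = 1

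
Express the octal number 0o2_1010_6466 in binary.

Each octal digit is 3 bits: 2=010 1=001 0=000 1=001 0=000 6=110 4=100 6=110 6=110.

0b10001000001000110100110110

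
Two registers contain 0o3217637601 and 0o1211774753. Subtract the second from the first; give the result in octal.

0o2005642626

Subtract column by column in base 8:
  1-3 → 6 (borrow)
  0-5-1 → 2 (borrow)
  6-7-1 → 6 (borrow)
  7-4-1 → 2
  3-7 → 4 (borrow)
  6-7-1 → 6 (borrow)
  7-1-1 → 5
  1-1 → 0
  2-2 → 0
  3-1 → 2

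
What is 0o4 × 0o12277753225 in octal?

0o51377655124

Multiply each base-8 digit by 4, carrying:
  5×4 = 20 → write 4 carry 2
  2×4+2 = 10 → write 2 carry 1
  2×4+1 = 9 → write 1 carry 1
  3×4+1 = 13 → write 5 carry 1
  5×4+1 = 21 → write 5 carry 2
  7×4+2 = 30 → write 6 carry 3
  7×4+3 = 31 → write 7 carry 3
  7×4+3 = 31 → write 7 carry 3
  2×4+3 = 11 → write 3 carry 1
  2×4+1 = 9 → write 1 carry 1
  1×4+1 = 5 → write 5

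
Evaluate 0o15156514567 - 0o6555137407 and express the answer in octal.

0o6401355160

Subtract column by column in base 8:
  7-7 → 0
  6-0 → 6
  5-4 → 1
  4-7 → 5 (borrow)
  1-3-1 → 5 (borrow)
  5-1-1 → 3
  6-5 → 1
  5-5 → 0
  1-5 → 4 (borrow)
  5-6-1 → 6 (borrow)
  1-0-1 → 0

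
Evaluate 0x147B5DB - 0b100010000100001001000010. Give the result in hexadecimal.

0b100010000100001001000010 = 0x884242 in hexadecimal.
Subtract column by column in base 16:
  B-2 → 9
  D-4 → 9
  5-2 → 3
  B-4 → 7
  7-8 → F (borrow)
  4-8-1 → B (borrow)
  1-0-1 → 0

0xBF7399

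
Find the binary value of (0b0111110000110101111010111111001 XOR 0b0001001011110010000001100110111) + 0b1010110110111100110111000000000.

0b10001110010000100110010011001110

First 0b0111110000110101111010111111001 XOR 0b0001001011110010000001100110111 = 0b0110111011000111111011011001110.
Add column by column in base 2, right to left:
  0+0 = 0
  1+0 = 1
  1+0 = 1
  1+0 = 1
  0+0 = 0
  0+0 = 0
  1+0 = 1
  1+0 = 1
  0+0 = 0
  1+1 = 0 carry 1
  1+1+1 = 1 carry 1
  0+1+1 = 0 carry 1
  1+0+1 = 0 carry 1
  1+1+1 = 1 carry 1
  1+1+1 = 1 carry 1
  1+0+1 = 0 carry 1
  1+0+1 = 0 carry 1
  1+1+1 = 1 carry 1
  0+1+1 = 0 carry 1
  0+1+1 = 0 carry 1
  0+1+1 = 0 carry 1
  1+0+1 = 0 carry 1
  1+1+1 = 1 carry 1
  0+1+1 = 0 carry 1
  1+0+1 = 0 carry 1
  1+1+1 = 1 carry 1
  1+1+1 = 1 carry 1
  0+0+1 = 1
  1+1 = 0 carry 1
  1+0+1 = 0 carry 1
  0+1+1 = 0 carry 1
  final carry 1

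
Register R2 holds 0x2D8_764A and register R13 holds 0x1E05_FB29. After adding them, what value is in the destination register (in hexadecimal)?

Add column by column in base 16, right to left:
  A+9 = 3 carry 1
  4+2+1 = 7
  6+B = 1 carry 1
  7+F+1 = 7 carry 1
  8+5+1 = E
  D+0 = D
  2+E = 0 carry 1
  0+1+1 = 2

0x20DE7173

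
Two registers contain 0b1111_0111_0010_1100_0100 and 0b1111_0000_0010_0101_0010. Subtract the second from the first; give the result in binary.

Subtract column by column in base 2:
  0-0 → 0
  0-1 → 1 (borrow)
  1-0-1 → 0
  0-0 → 0
  0-1 → 1 (borrow)
  0-0-1 → 1 (borrow)
  1-1-1 → 1 (borrow)
  1-0-1 → 0
  0-0 → 0
  1-1 → 0
  0-0 → 0
  0-0 → 0
  1-0 → 1
  1-0 → 1
  1-0 → 1
  0-0 → 0
  1-1 → 0
  1-1 → 0
  1-1 → 0
  1-1 → 0

0b111000001110010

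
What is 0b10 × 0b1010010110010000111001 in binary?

Multiply each base-2 digit by 2, carrying:
  1×2 = 2 → write 0 carry 1
  0×2+1 = 1 → write 1
  0×2 = 0 → write 0
  1×2 = 2 → write 0 carry 1
  1×2+1 = 3 → write 1 carry 1
  1×2+1 = 3 → write 1 carry 1
  0×2+1 = 1 → write 1
  0×2 = 0 → write 0
  0×2 = 0 → write 0
  0×2 = 0 → write 0
  1×2 = 2 → write 0 carry 1
  0×2+1 = 1 → write 1
  0×2 = 0 → write 0
  1×2 = 2 → write 0 carry 1
  1×2+1 = 3 → write 1 carry 1
  0×2+1 = 1 → write 1
  1×2 = 2 → write 0 carry 1
  0×2+1 = 1 → write 1
  0×2 = 0 → write 0
  1×2 = 2 → write 0 carry 1
  0×2+1 = 1 → write 1
  1×2 = 2 → write 0 carry 1
  remaining carry: 1

0b10100101100100001110010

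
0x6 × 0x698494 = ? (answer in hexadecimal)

Multiply each base-16 digit by 6, carrying:
  4×6 = 24 → write 8 carry 1
  9×6+1 = 55 → write 7 carry 3
  4×6+3 = 27 → write b carry 1
  8×6+1 = 49 → write 1 carry 3
  9×6+3 = 57 → write 9 carry 3
  6×6+3 = 39 → write 7 carry 2
  remaining carry: 2

0x2791b78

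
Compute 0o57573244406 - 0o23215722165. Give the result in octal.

0o34355322221

Subtract column by column in base 8:
  6-5 → 1
  0-6 → 2 (borrow)
  4-1-1 → 2
  4-2 → 2
  4-2 → 2
  2-7 → 3 (borrow)
  3-5-1 → 5 (borrow)
  7-1-1 → 5
  5-2 → 3
  7-3 → 4
  5-2 → 3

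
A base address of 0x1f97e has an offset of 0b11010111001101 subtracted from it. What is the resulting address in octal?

0o341661

0x1f97e = 0o374576 in octal.
0b11010111001101 = 0o32715 in octal.
Subtract column by column in base 8:
  6-5 → 1
  7-1 → 6
  5-7 → 6 (borrow)
  4-2-1 → 1
  7-3 → 4
  3-0 → 3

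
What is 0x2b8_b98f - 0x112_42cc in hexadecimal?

Subtract column by column in base 16:
  f-c → 3
  8-c → c (borrow)
  9-2-1 → 6
  b-4 → 7
  8-2 → 6
  b-1 → a
  2-1 → 1

0x1a676c3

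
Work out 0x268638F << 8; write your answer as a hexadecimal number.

Shifting left by 8 bits = 2 hex digits: append 2 zeros.

0x268638F00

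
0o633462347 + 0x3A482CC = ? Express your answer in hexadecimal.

0xA12E7B3

0o633462347 = 0x66E64E7 in hexadecimal.
Add column by column in base 16, right to left:
  7+C = 3 carry 1
  E+C+1 = B carry 1
  4+2+1 = 7
  6+8 = E
  E+4 = 2 carry 1
  6+A+1 = 1 carry 1
  6+3+1 = A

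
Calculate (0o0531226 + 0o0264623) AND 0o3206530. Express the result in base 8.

0o1006010

Add column by column in base 8, right to left:
  6+3 = 1 carry 1
  2+2+1 = 5
  2+6 = 0 carry 1
  1+4+1 = 6
  3+6 = 1 carry 1
  5+2+1 = 0 carry 1
  final carry 1
Sum = 0o1016051; now AND with 0o3206530:
  1&3=1, 0&2=0, 1&0=0, 6&6=6, 0&5=0, 5&3=1, 1&0=0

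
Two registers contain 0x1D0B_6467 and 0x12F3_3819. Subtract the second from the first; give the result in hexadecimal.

0xA182C4E

Subtract column by column in base 16:
  7-9 → E (borrow)
  6-1-1 → 4
  4-8 → C (borrow)
  6-3-1 → 2
  B-3 → 8
  0-F → 1 (borrow)
  D-2-1 → A
  1-1 → 0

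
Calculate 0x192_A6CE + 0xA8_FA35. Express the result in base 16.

0x23BA103

Add column by column in base 16, right to left:
  E+5 = 3 carry 1
  C+3+1 = 0 carry 1
  6+A+1 = 1 carry 1
  A+F+1 = A carry 1
  2+8+1 = B
  9+A = 3 carry 1
  1+0+1 = 2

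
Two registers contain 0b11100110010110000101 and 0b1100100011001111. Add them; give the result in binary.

0b11110010111001010100

Add column by column in base 2, right to left:
  1+1 = 0 carry 1
  0+1+1 = 0 carry 1
  1+1+1 = 1 carry 1
  0+1+1 = 0 carry 1
  0+0+1 = 1
  0+0 = 0
  0+1 = 1
  1+1 = 0 carry 1
  1+0+1 = 0 carry 1
  0+0+1 = 1
  1+0 = 1
  0+1 = 1
  0+0 = 0
  1+0 = 1
  1+1 = 0 carry 1
  0+1+1 = 0 carry 1
  0+0+1 = 1
  1+0 = 1
  1+0 = 1
  1+0 = 1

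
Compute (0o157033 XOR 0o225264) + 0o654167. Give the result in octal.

0o1246446

First 0o157033 XOR 0o225264 = 0o372257.
Add column by column in base 8, right to left:
  7+7 = 6 carry 1
  5+6+1 = 4 carry 1
  2+1+1 = 4
  2+4 = 6
  7+5 = 4 carry 1
  3+6+1 = 2 carry 1
  final carry 1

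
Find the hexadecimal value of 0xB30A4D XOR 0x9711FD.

0x241BB0

XOR each hex digit independently (no carries):
  B^9=2, 3^7=4, 0^1=1, A^1=B, 4^F=B, D^D=0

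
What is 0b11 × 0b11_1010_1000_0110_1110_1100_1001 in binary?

Multiply each base-2 digit by 3, carrying:
  1×3 = 3 → write 1 carry 1
  0×3+1 = 1 → write 1
  0×3 = 0 → write 0
  1×3 = 3 → write 1 carry 1
  0×3+1 = 1 → write 1
  0×3 = 0 → write 0
  1×3 = 3 → write 1 carry 1
  1×3+1 = 4 → write 0 carry 2
  0×3+2 = 2 → write 0 carry 1
  1×3+1 = 4 → write 0 carry 2
  1×3+2 = 5 → write 1 carry 2
  1×3+2 = 5 → write 1 carry 2
  0×3+2 = 2 → write 0 carry 1
  1×3+1 = 4 → write 0 carry 2
  1×3+2 = 5 → write 1 carry 2
  0×3+2 = 2 → write 0 carry 1
  0×3+1 = 1 → write 1
  0×3 = 0 → write 0
  0×3 = 0 → write 0
  1×3 = 3 → write 1 carry 1
  0×3+1 = 1 → write 1
  1×3 = 3 → write 1 carry 1
  0×3+1 = 1 → write 1
  1×3 = 3 → write 1 carry 1
  1×3+1 = 4 → write 0 carry 2
  1×3+2 = 5 → write 1 carry 2
  remaining carry: 10

0b1010111110010100110001011011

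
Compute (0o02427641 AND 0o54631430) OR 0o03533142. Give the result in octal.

0o02427641 AND 0o54631430 = 0o00421400.
Then OR with 0o03533142.

0o3533542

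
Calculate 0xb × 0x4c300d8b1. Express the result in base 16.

0x3461094f9b

Multiply each base-16 digit by 11, carrying:
  1×11 = 11 → write b
  b×11 = 121 → write 9 carry 7
  8×11+7 = 95 → write f carry 5
  d×11+5 = 148 → write 4 carry 9
  0×11+9 = 9 → write 9
  0×11 = 0 → write 0
  3×11 = 33 → write 1 carry 2
  c×11+2 = 134 → write 6 carry 8
  4×11+8 = 52 → write 4 carry 3
  remaining carry: 3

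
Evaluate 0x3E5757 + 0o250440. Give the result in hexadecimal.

0o250440 = 0x15120 in hexadecimal.
Add column by column in base 16, right to left:
  7+0 = 7
  5+2 = 7
  7+1 = 8
  5+5 = A
  E+1 = F
  3+0 = 3

0x3FA877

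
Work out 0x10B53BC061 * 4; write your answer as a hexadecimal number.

0x42D4EF0184

Multiply each base-16 digit by 4, carrying:
  1×4 = 4 → write 4
  6×4 = 24 → write 8 carry 1
  0×4+1 = 1 → write 1
  C×4 = 48 → write 0 carry 3
  B×4+3 = 47 → write F carry 2
  3×4+2 = 14 → write E
  5×4 = 20 → write 4 carry 1
  B×4+1 = 45 → write D carry 2
  0×4+2 = 2 → write 2
  1×4 = 4 → write 4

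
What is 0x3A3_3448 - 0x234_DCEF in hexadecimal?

Subtract column by column in base 16:
  8-F → 9 (borrow)
  4-E-1 → 5 (borrow)
  4-C-1 → 7 (borrow)
  3-D-1 → 5 (borrow)
  3-4-1 → E (borrow)
  A-3-1 → 6
  3-2 → 1

0x16E5759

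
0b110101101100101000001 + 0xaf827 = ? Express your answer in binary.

0xaf827 = 0b10101111100000100111 in binary.
Add column by column in base 2, right to left:
  1+1 = 0 carry 1
  0+1+1 = 0 carry 1
  0+1+1 = 0 carry 1
  0+0+1 = 1
  0+0 = 0
  0+1 = 1
  1+0 = 1
  0+0 = 0
  1+0 = 1
  0+0 = 0
  0+0 = 0
  1+1 = 0 carry 1
  1+1+1 = 1 carry 1
  0+1+1 = 0 carry 1
  1+1+1 = 1 carry 1
  1+1+1 = 1 carry 1
  0+0+1 = 1
  1+1 = 0 carry 1
  0+0+1 = 1
  1+1 = 0 carry 1
  1+0+1 = 0 carry 1
  final carry 1

0b1001011101000101101000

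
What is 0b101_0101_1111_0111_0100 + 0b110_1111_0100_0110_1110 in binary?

0b11000101001111100010

Add column by column in base 2, right to left:
  0+0 = 0
  0+1 = 1
  1+1 = 0 carry 1
  0+1+1 = 0 carry 1
  1+0+1 = 0 carry 1
  1+1+1 = 1 carry 1
  1+1+1 = 1 carry 1
  0+0+1 = 1
  1+0 = 1
  1+0 = 1
  1+1 = 0 carry 1
  1+0+1 = 0 carry 1
  1+1+1 = 1 carry 1
  0+1+1 = 0 carry 1
  1+1+1 = 1 carry 1
  0+1+1 = 0 carry 1
  1+0+1 = 0 carry 1
  0+1+1 = 0 carry 1
  1+1+1 = 1 carry 1
  final carry 1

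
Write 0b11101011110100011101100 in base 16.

0x75E8EC

Group the bits into nibbles: 0111 0101 1110 1000 1110 1100 → 75E8EC.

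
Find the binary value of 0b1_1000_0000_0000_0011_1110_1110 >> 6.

0b1100000000000001111

Right shift by 6: drop the 6 least-significant bits.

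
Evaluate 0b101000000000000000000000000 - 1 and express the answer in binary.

The trailing 24 digits are 0, so subtracting 1 borrows through: they become 1 and the next digit up decrements.

0b100111111111111111111111111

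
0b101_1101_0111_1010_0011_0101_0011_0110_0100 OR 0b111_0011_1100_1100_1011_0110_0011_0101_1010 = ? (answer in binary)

0b11111111111111010110111001101111110

OR bit by bit (1 where either bit is 1):
  10111010111101000110101001101100100
| 11100111100110010110110001101011010
= 11111111111111010110111001101111110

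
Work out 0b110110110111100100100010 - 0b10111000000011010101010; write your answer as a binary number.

0b11111110111001001111000

Subtract column by column in base 2:
  0-0 → 0
  1-1 → 0
  0-0 → 0
  0-1 → 1 (borrow)
  0-0-1 → 1 (borrow)
  1-1-1 → 1 (borrow)
  0-0-1 → 1 (borrow)
  0-1-1 → 0 (borrow)
  1-0-1 → 0
  0-1 → 1 (borrow)
  0-1-1 → 0 (borrow)
  1-0-1 → 0
  1-0 → 1
  1-0 → 1
  1-0 → 1
  0-0 → 0
  1-0 → 1
  1-0 → 1
  0-1 → 1 (borrow)
  1-1-1 → 1 (borrow)
  1-1-1 → 1 (borrow)
  0-0-1 → 1 (borrow)
  1-1-1 → 1 (borrow)
  1-0-1 → 0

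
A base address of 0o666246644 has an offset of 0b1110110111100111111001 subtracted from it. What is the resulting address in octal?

0b1110110111100111111001 = 0o16674771 in octal.
Subtract column by column in base 8:
  4-1 → 3
  4-7 → 5 (borrow)
  6-7-1 → 6 (borrow)
  6-4-1 → 1
  4-7 → 5 (borrow)
  2-6-1 → 3 (borrow)
  6-6-1 → 7 (borrow)
  6-1-1 → 4
  6-0 → 6

0o647351653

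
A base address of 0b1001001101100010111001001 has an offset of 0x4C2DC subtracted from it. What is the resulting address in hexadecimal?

0x12202ED

0b1001001101100010111001001 = 0x126C5C9 in hexadecimal.
Subtract column by column in base 16:
  9-C → D (borrow)
  C-D-1 → E (borrow)
  5-2-1 → 2
  C-C → 0
  6-4 → 2
  2-0 → 2
  1-0 → 1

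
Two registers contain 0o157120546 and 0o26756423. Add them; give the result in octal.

0o206077171

Add column by column in base 8, right to left:
  6+3 = 1 carry 1
  4+2+1 = 7
  5+4 = 1 carry 1
  0+6+1 = 7
  2+5 = 7
  1+7 = 0 carry 1
  7+6+1 = 6 carry 1
  5+2+1 = 0 carry 1
  1+0+1 = 2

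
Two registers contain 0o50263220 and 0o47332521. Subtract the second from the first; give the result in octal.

Subtract column by column in base 8:
  0-1 → 7 (borrow)
  2-2-1 → 7 (borrow)
  2-5-1 → 4 (borrow)
  3-2-1 → 0
  6-3 → 3
  2-3 → 7 (borrow)
  0-7-1 → 0 (borrow)
  5-4-1 → 0

0o730477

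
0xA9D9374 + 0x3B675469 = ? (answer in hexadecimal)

Add column by column in base 16, right to left:
  4+9 = D
  7+6 = D
  3+4 = 7
  9+5 = E
  D+7 = 4 carry 1
  9+6+1 = 0 carry 1
  A+B+1 = 6 carry 1
  0+3+1 = 4

0x4604E7DD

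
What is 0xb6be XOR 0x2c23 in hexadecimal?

0x9a9d

XOR each hex digit independently (no carries):
  b^2=9, 6^c=a, b^2=9, e^3=d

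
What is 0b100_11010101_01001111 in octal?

0o1152517

Group the bits in threes: 001 001 101 010 101 001 111 → 1152517.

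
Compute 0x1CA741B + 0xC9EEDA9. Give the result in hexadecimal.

Add column by column in base 16, right to left:
  B+9 = 4 carry 1
  1+A+1 = C
  4+D = 1 carry 1
  7+E+1 = 6 carry 1
  A+E+1 = 9 carry 1
  C+9+1 = 6 carry 1
  1+C+1 = E

0xE6961C4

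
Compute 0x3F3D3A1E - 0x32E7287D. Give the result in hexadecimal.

Subtract column by column in base 16:
  E-D → 1
  1-7 → A (borrow)
  A-8-1 → 1
  3-2 → 1
  D-7 → 6
  3-E → 5 (borrow)
  F-2-1 → C
  3-3 → 0

0xC5611A1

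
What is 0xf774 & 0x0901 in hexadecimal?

AND each hex digit independently (no carries):
  f&0=0, 7&9=1, 7&0=0, 4&1=0

0x0100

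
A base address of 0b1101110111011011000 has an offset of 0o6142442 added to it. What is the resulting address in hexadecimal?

0x1FB3FA

0b1101110111011011000 = 0x6EED8 in hexadecimal.
0o6142442 = 0x18C522 in hexadecimal.
Add column by column in base 16, right to left:
  8+2 = A
  D+2 = F
  E+5 = 3 carry 1
  E+C+1 = B carry 1
  6+8+1 = F
  0+1 = 1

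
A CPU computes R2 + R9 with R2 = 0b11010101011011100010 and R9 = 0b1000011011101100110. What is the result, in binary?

0b100011000111001001000

Add column by column in base 2, right to left:
  0+0 = 0
  1+1 = 0 carry 1
  0+1+1 = 0 carry 1
  0+0+1 = 1
  0+0 = 0
  1+1 = 0 carry 1
  1+1+1 = 1 carry 1
  1+0+1 = 0 carry 1
  0+1+1 = 0 carry 1
  1+1+1 = 1 carry 1
  1+1+1 = 1 carry 1
  0+0+1 = 1
  1+1 = 0 carry 1
  0+1+1 = 0 carry 1
  1+0+1 = 0 carry 1
  0+0+1 = 1
  1+0 = 1
  0+0 = 0
  1+1 = 0 carry 1
  1+0+1 = 0 carry 1
  final carry 1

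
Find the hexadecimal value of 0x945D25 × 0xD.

Multiply each base-16 digit by 13, carrying:
  5×13 = 65 → write 1 carry 4
  2×13+4 = 30 → write E carry 1
  D×13+1 = 170 → write A carry 10
  5×13+10 = 75 → write B carry 4
  4×13+4 = 56 → write 8 carry 3
  9×13+3 = 120 → write 8 carry 7
  remaining carry: 7

0x788BAE1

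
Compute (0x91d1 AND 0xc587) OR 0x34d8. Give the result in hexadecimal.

0x91d1 AND 0xc587 = 0x8181.
Then OR with 0x34d8.

0xb5d9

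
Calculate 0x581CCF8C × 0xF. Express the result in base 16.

0x529B02934

Multiply each base-16 digit by 15, carrying:
  C×15 = 180 → write 4 carry 11
  8×15+11 = 131 → write 3 carry 8
  F×15+8 = 233 → write 9 carry 14
  C×15+14 = 194 → write 2 carry 12
  C×15+12 = 192 → write 0 carry 12
  1×15+12 = 27 → write B carry 1
  8×15+1 = 121 → write 9 carry 7
  5×15+7 = 82 → write 2 carry 5
  remaining carry: 5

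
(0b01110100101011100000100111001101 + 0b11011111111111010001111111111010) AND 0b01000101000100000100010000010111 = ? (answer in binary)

0b1000100000000000000000000000111

Add column by column in base 2, right to left:
  1+0 = 1
  0+1 = 1
  1+0 = 1
  1+1 = 0 carry 1
  0+1+1 = 0 carry 1
  0+1+1 = 0 carry 1
  1+1+1 = 1 carry 1
  1+1+1 = 1 carry 1
  1+1+1 = 1 carry 1
  0+1+1 = 0 carry 1
  0+1+1 = 0 carry 1
  1+1+1 = 1 carry 1
  0+1+1 = 0 carry 1
  0+0+1 = 1
  0+0 = 0
  0+0 = 0
  0+1 = 1
  1+0 = 1
  1+1 = 0 carry 1
  1+1+1 = 1 carry 1
  0+1+1 = 0 carry 1
  1+1+1 = 1 carry 1
  0+1+1 = 0 carry 1
  1+1+1 = 1 carry 1
  0+1+1 = 0 carry 1
  0+1+1 = 0 carry 1
  1+1+1 = 1 carry 1
  0+1+1 = 0 carry 1
  1+1+1 = 1 carry 1
  1+0+1 = 0 carry 1
  1+1+1 = 1 carry 1
  0+1+1 = 0 carry 1
  final carry 1
Sum = 0b101010100101010110010100111000111; now AND with 0b01000101000100000100010000010111:
  101010100101010110010100111000111
& 001000101000100000100010000010111
= 001000100000000000000000000000111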